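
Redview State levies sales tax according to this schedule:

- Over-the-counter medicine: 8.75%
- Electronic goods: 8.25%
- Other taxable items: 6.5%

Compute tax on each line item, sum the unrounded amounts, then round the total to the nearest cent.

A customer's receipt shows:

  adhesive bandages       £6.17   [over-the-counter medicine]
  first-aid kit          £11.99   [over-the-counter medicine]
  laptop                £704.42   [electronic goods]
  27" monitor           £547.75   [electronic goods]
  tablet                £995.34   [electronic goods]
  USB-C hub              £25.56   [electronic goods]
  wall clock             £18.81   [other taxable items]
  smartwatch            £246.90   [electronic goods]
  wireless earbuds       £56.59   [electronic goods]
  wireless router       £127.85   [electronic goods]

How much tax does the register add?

Adhesive bandages £6.17: over-the-counter medicine → 8.75% → £0.539875
First-aid kit £11.99: over-the-counter medicine → 8.75% → £1.049125
Laptop £704.42: electronic goods → 8.25% → £58.11465
27" monitor £547.75: electronic goods → 8.25% → £45.189375
Tablet £995.34: electronic goods → 8.25% → £82.11555
USB-C hub £25.56: electronic goods → 8.25% → £2.1087
Wall clock £18.81: other taxable items → 6.5% → £1.22265
Smartwatch £246.90: electronic goods → 8.25% → £20.36925
Wireless earbuds £56.59: electronic goods → 8.25% → £4.668675
Wireless router £127.85: electronic goods → 8.25% → £10.547625
Unrounded tax sum = £225.925475 → £225.93

£225.93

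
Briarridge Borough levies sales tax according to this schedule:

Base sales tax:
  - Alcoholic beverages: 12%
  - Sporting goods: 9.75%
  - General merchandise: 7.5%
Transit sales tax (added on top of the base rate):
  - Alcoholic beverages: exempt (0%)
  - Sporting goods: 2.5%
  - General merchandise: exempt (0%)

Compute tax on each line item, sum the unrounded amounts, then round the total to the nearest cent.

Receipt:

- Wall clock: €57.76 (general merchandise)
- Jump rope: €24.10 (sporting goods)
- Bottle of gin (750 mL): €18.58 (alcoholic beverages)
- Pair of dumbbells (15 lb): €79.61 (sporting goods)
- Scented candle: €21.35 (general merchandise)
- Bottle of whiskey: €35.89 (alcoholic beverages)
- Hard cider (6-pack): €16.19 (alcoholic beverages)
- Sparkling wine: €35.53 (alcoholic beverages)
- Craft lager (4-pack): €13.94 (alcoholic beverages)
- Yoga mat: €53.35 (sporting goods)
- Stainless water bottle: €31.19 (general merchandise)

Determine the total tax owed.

€41.93

Wall clock €57.76: general merchandise → 7.5% + 0% transit = 7.5% → €4.332
Jump rope €24.10: sporting goods → 9.75% + 2.5% transit = 12.25% → €2.95225
Bottle of gin (750 mL) €18.58: alcoholic beverages → 12% + 0% transit = 12% → €2.2296
Pair of dumbbells (15 lb) €79.61: sporting goods → 9.75% + 2.5% transit = 12.25% → €9.752225
Scented candle €21.35: general merchandise → 7.5% + 0% transit = 7.5% → €1.60125
Bottle of whiskey €35.89: alcoholic beverages → 12% + 0% transit = 12% → €4.3068
Hard cider (6-pack) €16.19: alcoholic beverages → 12% + 0% transit = 12% → €1.9428
Sparkling wine €35.53: alcoholic beverages → 12% + 0% transit = 12% → €4.2636
Craft lager (4-pack) €13.94: alcoholic beverages → 12% + 0% transit = 12% → €1.6728
Yoga mat €53.35: sporting goods → 9.75% + 2.5% transit = 12.25% → €6.535375
Stainless water bottle €31.19: general merchandise → 7.5% + 0% transit = 7.5% → €2.33925
Unrounded tax sum = €41.92795 → €41.93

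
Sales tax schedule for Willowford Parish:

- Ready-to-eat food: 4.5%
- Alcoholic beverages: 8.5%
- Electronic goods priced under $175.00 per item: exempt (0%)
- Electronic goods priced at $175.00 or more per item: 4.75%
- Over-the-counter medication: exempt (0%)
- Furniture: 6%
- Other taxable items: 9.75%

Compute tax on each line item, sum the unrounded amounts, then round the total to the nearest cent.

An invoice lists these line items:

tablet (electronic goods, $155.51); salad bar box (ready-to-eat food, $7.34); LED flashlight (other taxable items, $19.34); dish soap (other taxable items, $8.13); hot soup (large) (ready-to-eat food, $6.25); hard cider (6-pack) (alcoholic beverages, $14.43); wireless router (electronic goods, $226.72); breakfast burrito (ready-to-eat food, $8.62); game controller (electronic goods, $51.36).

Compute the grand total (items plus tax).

Tablet $155.51: electronic goods, under $175.00 → 0% → $0.00
Salad bar box $7.34: ready-to-eat food → 4.5% → $0.3303
LED flashlight $19.34: other taxable items → 9.75% → $1.88565
Dish soap $8.13: other taxable items → 9.75% → $0.792675
Hot soup (large) $6.25: ready-to-eat food → 4.5% → $0.28125
Hard cider (6-pack) $14.43: alcoholic beverages → 8.5% → $1.22655
Wireless router $226.72: electronic goods, $175.00 or more → 4.75% → $10.7692
Breakfast burrito $8.62: ready-to-eat food → 4.5% → $0.3879
Game controller $51.36: electronic goods, under $175.00 → 0% → $0.00
Subtotal = $497.70; unrounded tax = $15.673525 → $15.67; total due = $513.37

$513.37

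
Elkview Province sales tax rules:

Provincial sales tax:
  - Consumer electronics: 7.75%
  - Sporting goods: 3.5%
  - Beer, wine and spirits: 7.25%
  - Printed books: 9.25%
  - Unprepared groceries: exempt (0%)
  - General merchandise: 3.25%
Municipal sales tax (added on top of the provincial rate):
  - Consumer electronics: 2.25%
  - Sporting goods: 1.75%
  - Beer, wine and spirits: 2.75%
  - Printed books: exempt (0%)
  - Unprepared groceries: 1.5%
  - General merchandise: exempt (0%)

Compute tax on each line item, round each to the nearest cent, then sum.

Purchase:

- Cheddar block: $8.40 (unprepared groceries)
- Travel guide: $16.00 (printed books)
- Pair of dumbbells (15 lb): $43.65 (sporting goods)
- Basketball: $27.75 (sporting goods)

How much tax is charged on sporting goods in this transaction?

Pair of dumbbells (15 lb) $43.65: sporting goods → 3.5% + 1.75% municipal = 5.25% → $2.29
Basketball $27.75: sporting goods → 3.5% + 1.75% municipal = 5.25% → $1.46
Tax on sporting goods = $2.29 + $1.46 = $3.75

$3.75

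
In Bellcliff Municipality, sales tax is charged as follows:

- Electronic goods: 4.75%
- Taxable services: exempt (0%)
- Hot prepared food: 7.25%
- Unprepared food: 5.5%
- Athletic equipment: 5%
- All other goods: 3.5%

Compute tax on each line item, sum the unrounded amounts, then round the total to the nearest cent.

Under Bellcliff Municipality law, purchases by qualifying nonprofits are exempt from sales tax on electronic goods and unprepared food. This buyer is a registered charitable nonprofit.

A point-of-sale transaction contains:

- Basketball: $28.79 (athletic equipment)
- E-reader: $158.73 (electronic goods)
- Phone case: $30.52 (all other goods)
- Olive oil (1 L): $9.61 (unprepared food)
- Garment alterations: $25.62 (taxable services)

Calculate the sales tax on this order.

Basketball $28.79: athletic equipment → 5% → $1.4395
E-reader $158.73: electronic goods, buyer-exempt → 0% → $0.00
Phone case $30.52: all other goods → 3.5% → $1.0682
Olive oil (1 L) $9.61: unprepared food, buyer-exempt → 0% → $0.00
Garment alterations $25.62: taxable services → 0% → $0.00
Unrounded tax sum = $2.5077 → $2.51

$2.51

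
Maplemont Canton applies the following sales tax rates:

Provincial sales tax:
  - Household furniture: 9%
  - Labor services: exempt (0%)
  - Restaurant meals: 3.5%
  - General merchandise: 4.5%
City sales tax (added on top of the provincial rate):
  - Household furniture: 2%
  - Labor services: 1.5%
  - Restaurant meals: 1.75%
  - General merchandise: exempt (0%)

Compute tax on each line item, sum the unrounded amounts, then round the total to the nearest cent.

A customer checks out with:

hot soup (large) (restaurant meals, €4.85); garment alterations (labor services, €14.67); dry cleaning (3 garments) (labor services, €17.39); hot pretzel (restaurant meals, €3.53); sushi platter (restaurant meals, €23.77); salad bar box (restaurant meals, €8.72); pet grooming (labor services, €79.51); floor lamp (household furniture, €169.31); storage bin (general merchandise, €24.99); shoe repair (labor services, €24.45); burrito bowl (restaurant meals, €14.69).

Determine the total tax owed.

Hot soup (large) €4.85: restaurant meals → 3.5% + 1.75% city = 5.25% → €0.254625
Garment alterations €14.67: labor services → 0% + 1.5% city = 1.5% → €0.22005
Dry cleaning (3 garments) €17.39: labor services → 0% + 1.5% city = 1.5% → €0.26085
Hot pretzel €3.53: restaurant meals → 3.5% + 1.75% city = 5.25% → €0.185325
Sushi platter €23.77: restaurant meals → 3.5% + 1.75% city = 5.25% → €1.247925
Salad bar box €8.72: restaurant meals → 3.5% + 1.75% city = 5.25% → €0.4578
Pet grooming €79.51: labor services → 0% + 1.5% city = 1.5% → €1.19265
Floor lamp €169.31: household furniture → 9% + 2% city = 11% → €18.6241
Storage bin €24.99: general merchandise → 4.5% + 0% city = 4.5% → €1.12455
Shoe repair €24.45: labor services → 0% + 1.5% city = 1.5% → €0.36675
Burrito bowl €14.69: restaurant meals → 3.5% + 1.75% city = 5.25% → €0.771225
Unrounded tax sum = €24.70585 → €24.71

€24.71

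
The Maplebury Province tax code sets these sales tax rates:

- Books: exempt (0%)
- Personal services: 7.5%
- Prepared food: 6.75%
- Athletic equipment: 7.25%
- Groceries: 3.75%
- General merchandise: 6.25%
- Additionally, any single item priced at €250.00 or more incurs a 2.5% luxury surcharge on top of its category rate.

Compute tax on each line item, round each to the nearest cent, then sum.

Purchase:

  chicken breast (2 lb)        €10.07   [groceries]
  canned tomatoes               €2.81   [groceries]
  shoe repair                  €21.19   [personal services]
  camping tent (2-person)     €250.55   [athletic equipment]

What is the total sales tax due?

Chicken breast (2 lb) €10.07: groceries → 3.75% → €0.38
Canned tomatoes €2.81: groceries → 3.75% → €0.11
Shoe repair €21.19: personal services → 7.5% → €1.59
Camping tent (2-person) €250.55: athletic equipment → 7.25% + 2.5% surcharge = 9.75% → €24.43
Total tax = €0.38 + €0.11 + €1.59 + €24.43 = €26.51

€26.51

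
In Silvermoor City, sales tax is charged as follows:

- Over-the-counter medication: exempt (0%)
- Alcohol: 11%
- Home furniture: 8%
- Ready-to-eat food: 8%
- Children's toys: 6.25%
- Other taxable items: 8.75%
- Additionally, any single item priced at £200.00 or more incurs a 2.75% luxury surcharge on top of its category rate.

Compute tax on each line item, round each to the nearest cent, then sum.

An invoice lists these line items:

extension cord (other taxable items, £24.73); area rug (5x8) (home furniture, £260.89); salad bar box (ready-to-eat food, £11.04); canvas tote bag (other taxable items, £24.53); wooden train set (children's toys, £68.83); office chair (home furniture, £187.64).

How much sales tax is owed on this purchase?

Extension cord £24.73: other taxable items → 8.75% → £2.16
Area rug (5x8) £260.89: home furniture → 8% + 2.75% surcharge = 10.75% → £28.05
Salad bar box £11.04: ready-to-eat food → 8% → £0.88
Canvas tote bag £24.53: other taxable items → 8.75% → £2.15
Wooden train set £68.83: children's toys → 6.25% → £4.30
Office chair £187.64: home furniture → 8% → £15.01
Total tax = £2.16 + £28.05 + £0.88 + £2.15 + £4.30 + £15.01 = £52.55

£52.55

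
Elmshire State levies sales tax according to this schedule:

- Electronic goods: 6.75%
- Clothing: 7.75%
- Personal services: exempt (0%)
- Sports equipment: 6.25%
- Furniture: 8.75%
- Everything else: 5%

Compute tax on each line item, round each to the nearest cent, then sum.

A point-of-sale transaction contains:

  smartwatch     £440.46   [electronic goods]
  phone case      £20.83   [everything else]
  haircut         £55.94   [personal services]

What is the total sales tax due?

£30.77

Smartwatch £440.46: electronic goods → 6.75% → £29.73
Phone case £20.83: everything else → 5% → £1.04
Haircut £55.94: personal services → 0% → £0.00
Total tax = £29.73 + £1.04 = £30.77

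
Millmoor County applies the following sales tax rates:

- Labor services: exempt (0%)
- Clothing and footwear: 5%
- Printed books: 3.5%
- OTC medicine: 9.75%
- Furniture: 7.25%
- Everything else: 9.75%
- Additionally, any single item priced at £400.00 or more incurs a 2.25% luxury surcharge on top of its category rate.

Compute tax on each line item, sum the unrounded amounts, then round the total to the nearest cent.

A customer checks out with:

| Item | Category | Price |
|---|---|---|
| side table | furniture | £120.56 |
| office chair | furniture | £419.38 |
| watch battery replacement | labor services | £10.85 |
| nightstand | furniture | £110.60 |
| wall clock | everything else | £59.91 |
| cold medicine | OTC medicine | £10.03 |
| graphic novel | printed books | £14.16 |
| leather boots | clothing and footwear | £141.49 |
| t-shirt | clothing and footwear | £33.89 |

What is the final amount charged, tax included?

Side table £120.56: furniture → 7.25% → £8.7406
Office chair £419.38: furniture → 7.25% + 2.25% surcharge = 9.5% → £39.8411
Watch battery replacement £10.85: labor services → 0% → £0.00
Nightstand £110.60: furniture → 7.25% → £8.0185
Wall clock £59.91: everything else → 9.75% → £5.841225
Cold medicine £10.03: OTC medicine → 9.75% → £0.977925
Graphic novel £14.16: printed books → 3.5% → £0.4956
Leather boots £141.49: clothing and footwear → 5% → £7.0745
T-shirt £33.89: clothing and footwear → 5% → £1.6945
Subtotal = £920.87; unrounded tax = £72.68395 → £72.68; total due = £993.55

£993.55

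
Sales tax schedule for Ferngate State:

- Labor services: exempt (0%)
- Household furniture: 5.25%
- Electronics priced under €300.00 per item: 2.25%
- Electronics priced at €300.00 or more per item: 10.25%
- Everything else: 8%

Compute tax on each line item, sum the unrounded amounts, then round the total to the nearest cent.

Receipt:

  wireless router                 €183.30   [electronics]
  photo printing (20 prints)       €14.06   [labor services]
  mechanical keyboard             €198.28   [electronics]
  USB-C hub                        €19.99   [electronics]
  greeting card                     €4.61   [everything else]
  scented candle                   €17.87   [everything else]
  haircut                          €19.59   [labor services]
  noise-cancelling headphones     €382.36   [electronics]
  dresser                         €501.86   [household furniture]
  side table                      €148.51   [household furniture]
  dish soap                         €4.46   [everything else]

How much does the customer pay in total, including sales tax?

Wireless router €183.30: electronics, under €300.00 → 2.25% → €4.12425
Photo printing (20 prints) €14.06: labor services → 0% → €0.00
Mechanical keyboard €198.28: electronics, under €300.00 → 2.25% → €4.4613
USB-C hub €19.99: electronics, under €300.00 → 2.25% → €0.449775
Greeting card €4.61: everything else → 8% → €0.3688
Scented candle €17.87: everything else → 8% → €1.4296
Haircut €19.59: labor services → 0% → €0.00
Noise-cancelling headphones €382.36: electronics, €300.00 or more → 10.25% → €39.1919
Dresser €501.86: household furniture → 5.25% → €26.34765
Side table €148.51: household furniture → 5.25% → €7.796775
Dish soap €4.46: everything else → 8% → €0.3568
Subtotal = €1494.89; unrounded tax = €84.52685 → €84.53; total due = €1579.42

€1579.42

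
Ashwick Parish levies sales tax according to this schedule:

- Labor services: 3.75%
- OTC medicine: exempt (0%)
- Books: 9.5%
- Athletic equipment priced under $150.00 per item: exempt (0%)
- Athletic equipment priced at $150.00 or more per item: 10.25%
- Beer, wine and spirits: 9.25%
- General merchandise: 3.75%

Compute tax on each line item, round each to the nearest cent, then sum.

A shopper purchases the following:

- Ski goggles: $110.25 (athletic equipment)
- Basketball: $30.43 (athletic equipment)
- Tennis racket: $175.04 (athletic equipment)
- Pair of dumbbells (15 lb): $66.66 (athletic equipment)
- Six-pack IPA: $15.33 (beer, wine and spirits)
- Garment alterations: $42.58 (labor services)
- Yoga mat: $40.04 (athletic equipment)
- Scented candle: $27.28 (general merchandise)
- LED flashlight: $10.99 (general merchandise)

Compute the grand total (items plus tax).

$540.99

Ski goggles $110.25: athletic equipment, under $150.00 → 0% → $0.00
Basketball $30.43: athletic equipment, under $150.00 → 0% → $0.00
Tennis racket $175.04: athletic equipment, $150.00 or more → 10.25% → $17.94
Pair of dumbbells (15 lb) $66.66: athletic equipment, under $150.00 → 0% → $0.00
Six-pack IPA $15.33: beer, wine and spirits → 9.25% → $1.42
Garment alterations $42.58: labor services → 3.75% → $1.60
Yoga mat $40.04: athletic equipment, under $150.00 → 0% → $0.00
Scented candle $27.28: general merchandise → 3.75% → $1.02
LED flashlight $10.99: general merchandise → 3.75% → $0.41
Subtotal = $518.60; tax = $22.39; total due = $540.99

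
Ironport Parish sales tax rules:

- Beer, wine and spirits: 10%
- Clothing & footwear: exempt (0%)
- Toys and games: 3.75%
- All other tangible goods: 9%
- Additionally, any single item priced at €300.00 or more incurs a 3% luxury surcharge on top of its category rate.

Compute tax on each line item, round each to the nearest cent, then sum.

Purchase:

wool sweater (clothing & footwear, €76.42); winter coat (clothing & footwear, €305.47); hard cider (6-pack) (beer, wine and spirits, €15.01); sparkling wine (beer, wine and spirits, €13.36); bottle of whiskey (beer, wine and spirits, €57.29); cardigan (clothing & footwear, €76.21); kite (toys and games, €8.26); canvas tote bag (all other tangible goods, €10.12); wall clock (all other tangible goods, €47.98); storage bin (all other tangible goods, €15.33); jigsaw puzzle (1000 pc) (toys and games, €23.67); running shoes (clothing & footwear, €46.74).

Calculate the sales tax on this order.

Wool sweater €76.42: clothing & footwear → 0% → €0.00
Winter coat €305.47: clothing & footwear → 0% + 3% surcharge = 3% → €9.16
Hard cider (6-pack) €15.01: beer, wine and spirits → 10% → €1.50
Sparkling wine €13.36: beer, wine and spirits → 10% → €1.34
Bottle of whiskey €57.29: beer, wine and spirits → 10% → €5.73
Cardigan €76.21: clothing & footwear → 0% → €0.00
Kite €8.26: toys and games → 3.75% → €0.31
Canvas tote bag €10.12: all other tangible goods → 9% → €0.91
Wall clock €47.98: all other tangible goods → 9% → €4.32
Storage bin €15.33: all other tangible goods → 9% → €1.38
Jigsaw puzzle (1000 pc) €23.67: toys and games → 3.75% → €0.89
Running shoes €46.74: clothing & footwear → 0% → €0.00
Total tax = €9.16 + €1.50 + €1.34 + €5.73 + €0.31 + €0.91 + €4.32 + €1.38 + €0.89 = €25.54

€25.54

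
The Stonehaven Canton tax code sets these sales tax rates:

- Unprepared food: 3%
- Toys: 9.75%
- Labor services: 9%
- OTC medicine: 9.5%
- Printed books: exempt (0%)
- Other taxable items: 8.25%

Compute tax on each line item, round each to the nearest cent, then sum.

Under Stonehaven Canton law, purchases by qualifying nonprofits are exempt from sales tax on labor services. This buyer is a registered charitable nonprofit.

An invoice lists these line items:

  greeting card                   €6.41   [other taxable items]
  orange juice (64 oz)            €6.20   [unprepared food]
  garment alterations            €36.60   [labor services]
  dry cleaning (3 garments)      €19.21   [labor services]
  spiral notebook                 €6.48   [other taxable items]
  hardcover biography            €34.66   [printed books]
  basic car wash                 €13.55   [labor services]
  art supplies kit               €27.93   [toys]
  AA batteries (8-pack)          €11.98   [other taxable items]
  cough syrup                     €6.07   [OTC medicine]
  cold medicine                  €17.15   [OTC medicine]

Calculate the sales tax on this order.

Greeting card €6.41: other taxable items → 8.25% → €0.53
Orange juice (64 oz) €6.20: unprepared food → 3% → €0.19
Garment alterations €36.60: labor services, buyer-exempt → 0% → €0.00
Dry cleaning (3 garments) €19.21: labor services, buyer-exempt → 0% → €0.00
Spiral notebook €6.48: other taxable items → 8.25% → €0.53
Hardcover biography €34.66: printed books → 0% → €0.00
Basic car wash €13.55: labor services, buyer-exempt → 0% → €0.00
Art supplies kit €27.93: toys → 9.75% → €2.72
AA batteries (8-pack) €11.98: other taxable items → 8.25% → €0.99
Cough syrup €6.07: OTC medicine → 9.5% → €0.58
Cold medicine €17.15: OTC medicine → 9.5% → €1.63
Total tax = €0.53 + €0.19 + €0.53 + €2.72 + €0.99 + €0.58 + €1.63 = €7.17

€7.17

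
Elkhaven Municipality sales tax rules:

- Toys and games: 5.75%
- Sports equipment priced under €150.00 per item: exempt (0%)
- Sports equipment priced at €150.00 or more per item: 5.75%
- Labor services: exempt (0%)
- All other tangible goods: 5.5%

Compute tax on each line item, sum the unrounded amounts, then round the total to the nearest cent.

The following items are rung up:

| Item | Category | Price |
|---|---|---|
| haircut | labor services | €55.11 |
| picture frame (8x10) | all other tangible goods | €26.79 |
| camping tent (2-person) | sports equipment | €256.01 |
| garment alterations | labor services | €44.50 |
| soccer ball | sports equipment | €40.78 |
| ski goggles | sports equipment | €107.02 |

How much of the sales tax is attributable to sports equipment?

Camping tent (2-person) €256.01: sports equipment, €150.00 or more → 5.75% → €14.720575
Soccer ball €40.78: sports equipment, under €150.00 → 0% → €0.00
Ski goggles €107.02: sports equipment, under €150.00 → 0% → €0.00
Tax on sports equipment: unrounded sum = €14.720575 → €14.72

€14.72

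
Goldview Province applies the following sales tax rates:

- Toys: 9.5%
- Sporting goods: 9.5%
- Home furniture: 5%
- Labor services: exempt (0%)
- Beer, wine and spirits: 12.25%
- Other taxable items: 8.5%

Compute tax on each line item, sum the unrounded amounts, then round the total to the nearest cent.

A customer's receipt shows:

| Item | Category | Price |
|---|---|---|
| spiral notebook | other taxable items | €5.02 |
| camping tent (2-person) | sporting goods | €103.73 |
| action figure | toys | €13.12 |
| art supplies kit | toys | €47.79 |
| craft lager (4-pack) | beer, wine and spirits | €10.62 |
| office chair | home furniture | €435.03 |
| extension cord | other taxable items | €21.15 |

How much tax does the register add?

€40.92

Spiral notebook €5.02: other taxable items → 8.5% → €0.4267
Camping tent (2-person) €103.73: sporting goods → 9.5% → €9.85435
Action figure €13.12: toys → 9.5% → €1.2464
Art supplies kit €47.79: toys → 9.5% → €4.54005
Craft lager (4-pack) €10.62: beer, wine and spirits → 12.25% → €1.30095
Office chair €435.03: home furniture → 5% → €21.7515
Extension cord €21.15: other taxable items → 8.5% → €1.79775
Unrounded tax sum = €40.9177 → €40.92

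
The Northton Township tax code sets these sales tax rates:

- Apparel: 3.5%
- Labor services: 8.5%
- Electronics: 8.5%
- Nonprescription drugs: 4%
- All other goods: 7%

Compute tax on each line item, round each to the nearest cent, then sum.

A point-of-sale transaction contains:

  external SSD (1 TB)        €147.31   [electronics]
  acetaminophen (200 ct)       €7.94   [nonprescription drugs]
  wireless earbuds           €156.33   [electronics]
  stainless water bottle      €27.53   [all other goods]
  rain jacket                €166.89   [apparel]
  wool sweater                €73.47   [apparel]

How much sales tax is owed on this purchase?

€36.47

External SSD (1 TB) €147.31: electronics → 8.5% → €12.52
Acetaminophen (200 ct) €7.94: nonprescription drugs → 4% → €0.32
Wireless earbuds €156.33: electronics → 8.5% → €13.29
Stainless water bottle €27.53: all other goods → 7% → €1.93
Rain jacket €166.89: apparel → 3.5% → €5.84
Wool sweater €73.47: apparel → 3.5% → €2.57
Total tax = €12.52 + €0.32 + €13.29 + €1.93 + €5.84 + €2.57 = €36.47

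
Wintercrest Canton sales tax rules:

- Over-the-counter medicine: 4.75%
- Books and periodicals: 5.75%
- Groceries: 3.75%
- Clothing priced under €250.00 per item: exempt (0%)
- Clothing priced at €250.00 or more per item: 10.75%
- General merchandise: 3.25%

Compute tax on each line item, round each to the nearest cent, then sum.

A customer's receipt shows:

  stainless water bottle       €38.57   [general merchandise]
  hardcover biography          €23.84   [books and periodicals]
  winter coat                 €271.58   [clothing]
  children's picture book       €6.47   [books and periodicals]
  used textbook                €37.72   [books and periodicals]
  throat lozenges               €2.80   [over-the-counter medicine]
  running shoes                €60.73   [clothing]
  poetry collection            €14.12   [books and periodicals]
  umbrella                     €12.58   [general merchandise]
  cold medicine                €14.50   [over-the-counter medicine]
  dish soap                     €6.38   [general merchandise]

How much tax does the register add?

€36.60

Stainless water bottle €38.57: general merchandise → 3.25% → €1.25
Hardcover biography €23.84: books and periodicals → 5.75% → €1.37
Winter coat €271.58: clothing, €250.00 or more → 10.75% → €29.19
Children's picture book €6.47: books and periodicals → 5.75% → €0.37
Used textbook €37.72: books and periodicals → 5.75% → €2.17
Throat lozenges €2.80: over-the-counter medicine → 4.75% → €0.13
Running shoes €60.73: clothing, under €250.00 → 0% → €0.00
Poetry collection €14.12: books and periodicals → 5.75% → €0.81
Umbrella €12.58: general merchandise → 3.25% → €0.41
Cold medicine €14.50: over-the-counter medicine → 4.75% → €0.69
Dish soap €6.38: general merchandise → 3.25% → €0.21
Total tax = €1.25 + €1.37 + €29.19 + €0.37 + €2.17 + €0.13 + €0.81 + €0.41 + €0.69 + €0.21 = €36.60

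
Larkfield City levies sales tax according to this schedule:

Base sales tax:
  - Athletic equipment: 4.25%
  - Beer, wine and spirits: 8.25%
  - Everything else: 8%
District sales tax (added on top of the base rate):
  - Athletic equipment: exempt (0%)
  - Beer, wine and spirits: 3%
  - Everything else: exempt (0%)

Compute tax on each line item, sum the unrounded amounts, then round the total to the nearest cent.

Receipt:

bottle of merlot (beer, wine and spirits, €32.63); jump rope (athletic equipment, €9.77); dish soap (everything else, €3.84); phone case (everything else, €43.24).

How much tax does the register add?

€7.85

Bottle of merlot €32.63: beer, wine and spirits → 8.25% + 3% district = 11.25% → €3.670875
Jump rope €9.77: athletic equipment → 4.25% + 0% district = 4.25% → €0.415225
Dish soap €3.84: everything else → 8% + 0% district = 8% → €0.3072
Phone case €43.24: everything else → 8% + 0% district = 8% → €3.4592
Unrounded tax sum = €7.8525 → €7.85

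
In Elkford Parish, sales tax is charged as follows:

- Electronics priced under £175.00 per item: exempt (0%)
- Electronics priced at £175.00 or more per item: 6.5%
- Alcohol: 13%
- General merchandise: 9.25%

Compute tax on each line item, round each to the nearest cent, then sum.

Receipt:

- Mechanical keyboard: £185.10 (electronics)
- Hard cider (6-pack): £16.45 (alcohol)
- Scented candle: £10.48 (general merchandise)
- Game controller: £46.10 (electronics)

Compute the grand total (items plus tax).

Mechanical keyboard £185.10: electronics, £175.00 or more → 6.5% → £12.03
Hard cider (6-pack) £16.45: alcohol → 13% → £2.14
Scented candle £10.48: general merchandise → 9.25% → £0.97
Game controller £46.10: electronics, under £175.00 → 0% → £0.00
Subtotal = £258.13; tax = £15.14; total due = £273.27

£273.27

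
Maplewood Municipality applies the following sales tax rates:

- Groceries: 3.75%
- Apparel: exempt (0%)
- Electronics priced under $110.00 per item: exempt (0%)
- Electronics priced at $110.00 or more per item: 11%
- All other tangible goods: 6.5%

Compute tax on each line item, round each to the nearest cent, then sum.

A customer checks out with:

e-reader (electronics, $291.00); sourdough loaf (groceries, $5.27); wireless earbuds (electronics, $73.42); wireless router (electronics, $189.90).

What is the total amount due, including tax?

E-reader $291.00: electronics, $110.00 or more → 11% → $32.01
Sourdough loaf $5.27: groceries → 3.75% → $0.20
Wireless earbuds $73.42: electronics, under $110.00 → 0% → $0.00
Wireless router $189.90: electronics, $110.00 or more → 11% → $20.89
Subtotal = $559.59; tax = $53.10; total due = $612.69

$612.69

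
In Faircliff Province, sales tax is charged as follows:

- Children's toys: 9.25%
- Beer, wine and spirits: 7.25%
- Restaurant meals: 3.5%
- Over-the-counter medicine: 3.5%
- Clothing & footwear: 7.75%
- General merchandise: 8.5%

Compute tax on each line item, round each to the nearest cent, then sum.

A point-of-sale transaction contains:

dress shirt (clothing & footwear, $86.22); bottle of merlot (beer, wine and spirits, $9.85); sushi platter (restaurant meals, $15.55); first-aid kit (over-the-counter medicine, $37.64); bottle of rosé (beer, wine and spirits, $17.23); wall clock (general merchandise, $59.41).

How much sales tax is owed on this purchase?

Dress shirt $86.22: clothing & footwear → 7.75% → $6.68
Bottle of merlot $9.85: beer, wine and spirits → 7.25% → $0.71
Sushi platter $15.55: restaurant meals → 3.5% → $0.54
First-aid kit $37.64: over-the-counter medicine → 3.5% → $1.32
Bottle of rosé $17.23: beer, wine and spirits → 7.25% → $1.25
Wall clock $59.41: general merchandise → 8.5% → $5.05
Total tax = $6.68 + $0.71 + $0.54 + $1.32 + $1.25 + $5.05 = $15.55

$15.55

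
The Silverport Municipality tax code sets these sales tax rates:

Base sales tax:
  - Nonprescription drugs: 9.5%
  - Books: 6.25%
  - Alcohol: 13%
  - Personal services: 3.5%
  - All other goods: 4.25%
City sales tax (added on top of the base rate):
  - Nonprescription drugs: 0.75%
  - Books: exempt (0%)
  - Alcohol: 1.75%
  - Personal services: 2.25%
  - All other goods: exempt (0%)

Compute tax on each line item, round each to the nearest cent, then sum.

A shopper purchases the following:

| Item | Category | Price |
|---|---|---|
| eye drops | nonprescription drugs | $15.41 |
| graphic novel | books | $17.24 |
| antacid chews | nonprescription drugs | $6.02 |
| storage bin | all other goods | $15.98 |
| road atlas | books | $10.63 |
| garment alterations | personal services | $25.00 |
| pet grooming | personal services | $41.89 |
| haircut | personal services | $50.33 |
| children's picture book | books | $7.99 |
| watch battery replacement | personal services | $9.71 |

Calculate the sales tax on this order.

Eye drops $15.41: nonprescription drugs → 9.5% + 0.75% city = 10.25% → $1.58
Graphic novel $17.24: books → 6.25% + 0% city = 6.25% → $1.08
Antacid chews $6.02: nonprescription drugs → 9.5% + 0.75% city = 10.25% → $0.62
Storage bin $15.98: all other goods → 4.25% + 0% city = 4.25% → $0.68
Road atlas $10.63: books → 6.25% + 0% city = 6.25% → $0.66
Garment alterations $25.00: personal services → 3.5% + 2.25% city = 5.75% → $1.44
Pet grooming $41.89: personal services → 3.5% + 2.25% city = 5.75% → $2.41
Haircut $50.33: personal services → 3.5% + 2.25% city = 5.75% → $2.89
Children's picture book $7.99: books → 6.25% + 0% city = 6.25% → $0.50
Watch battery replacement $9.71: personal services → 3.5% + 2.25% city = 5.75% → $0.56
Total tax = $1.58 + $1.08 + $0.62 + $0.68 + $0.66 + $1.44 + $2.41 + $2.89 + $0.50 + $0.56 = $12.42

$12.42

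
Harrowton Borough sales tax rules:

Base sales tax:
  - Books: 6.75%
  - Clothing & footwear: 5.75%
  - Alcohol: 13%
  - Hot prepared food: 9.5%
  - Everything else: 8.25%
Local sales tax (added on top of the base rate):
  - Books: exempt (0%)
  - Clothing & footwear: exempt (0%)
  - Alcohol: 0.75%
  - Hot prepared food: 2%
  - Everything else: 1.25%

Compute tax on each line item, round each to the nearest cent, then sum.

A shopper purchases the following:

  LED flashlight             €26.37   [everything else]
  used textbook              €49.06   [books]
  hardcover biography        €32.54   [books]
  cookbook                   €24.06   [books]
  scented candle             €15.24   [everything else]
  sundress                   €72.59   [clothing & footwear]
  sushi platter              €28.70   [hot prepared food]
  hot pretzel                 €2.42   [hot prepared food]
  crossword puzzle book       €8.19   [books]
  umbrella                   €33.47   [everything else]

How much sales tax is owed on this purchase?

€22.57

LED flashlight €26.37: everything else → 8.25% + 1.25% local = 9.5% → €2.51
Used textbook €49.06: books → 6.75% + 0% local = 6.75% → €3.31
Hardcover biography €32.54: books → 6.75% + 0% local = 6.75% → €2.20
Cookbook €24.06: books → 6.75% + 0% local = 6.75% → €1.62
Scented candle €15.24: everything else → 8.25% + 1.25% local = 9.5% → €1.45
Sundress €72.59: clothing & footwear → 5.75% + 0% local = 5.75% → €4.17
Sushi platter €28.70: hot prepared food → 9.5% + 2% local = 11.5% → €3.30
Hot pretzel €2.42: hot prepared food → 9.5% + 2% local = 11.5% → €0.28
Crossword puzzle book €8.19: books → 6.75% + 0% local = 6.75% → €0.55
Umbrella €33.47: everything else → 8.25% + 1.25% local = 9.5% → €3.18
Total tax = €2.51 + €3.31 + €2.20 + €1.62 + €1.45 + €4.17 + €3.30 + €0.28 + €0.55 + €3.18 = €22.57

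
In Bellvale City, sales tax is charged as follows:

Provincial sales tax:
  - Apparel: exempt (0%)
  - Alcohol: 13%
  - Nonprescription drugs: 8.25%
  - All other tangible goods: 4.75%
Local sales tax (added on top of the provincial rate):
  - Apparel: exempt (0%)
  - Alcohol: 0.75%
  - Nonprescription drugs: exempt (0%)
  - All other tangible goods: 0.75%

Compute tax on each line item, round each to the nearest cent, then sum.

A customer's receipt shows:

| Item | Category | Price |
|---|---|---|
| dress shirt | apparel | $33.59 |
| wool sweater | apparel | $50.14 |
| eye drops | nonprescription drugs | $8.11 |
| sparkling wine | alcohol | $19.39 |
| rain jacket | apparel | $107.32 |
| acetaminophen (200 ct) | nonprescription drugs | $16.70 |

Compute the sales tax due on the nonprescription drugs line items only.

Eye drops $8.11: nonprescription drugs → 8.25% + 0% local = 8.25% → $0.67
Acetaminophen (200 ct) $16.70: nonprescription drugs → 8.25% + 0% local = 8.25% → $1.38
Tax on nonprescription drugs = $0.67 + $1.38 = $2.05

$2.05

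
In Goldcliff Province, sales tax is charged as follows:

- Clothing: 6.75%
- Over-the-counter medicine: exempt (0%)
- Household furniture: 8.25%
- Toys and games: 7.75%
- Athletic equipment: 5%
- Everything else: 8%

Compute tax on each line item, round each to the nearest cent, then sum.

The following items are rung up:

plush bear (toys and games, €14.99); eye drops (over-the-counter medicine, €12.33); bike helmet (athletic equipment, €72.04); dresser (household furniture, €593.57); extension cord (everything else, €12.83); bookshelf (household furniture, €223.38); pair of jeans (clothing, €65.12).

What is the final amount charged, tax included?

€1071.85

Plush bear €14.99: toys and games → 7.75% → €1.16
Eye drops €12.33: over-the-counter medicine → 0% → €0.00
Bike helmet €72.04: athletic equipment → 5% → €3.60
Dresser €593.57: household furniture → 8.25% → €48.97
Extension cord €12.83: everything else → 8% → €1.03
Bookshelf €223.38: household furniture → 8.25% → €18.43
Pair of jeans €65.12: clothing → 6.75% → €4.40
Subtotal = €994.26; tax = €77.59; total due = €1071.85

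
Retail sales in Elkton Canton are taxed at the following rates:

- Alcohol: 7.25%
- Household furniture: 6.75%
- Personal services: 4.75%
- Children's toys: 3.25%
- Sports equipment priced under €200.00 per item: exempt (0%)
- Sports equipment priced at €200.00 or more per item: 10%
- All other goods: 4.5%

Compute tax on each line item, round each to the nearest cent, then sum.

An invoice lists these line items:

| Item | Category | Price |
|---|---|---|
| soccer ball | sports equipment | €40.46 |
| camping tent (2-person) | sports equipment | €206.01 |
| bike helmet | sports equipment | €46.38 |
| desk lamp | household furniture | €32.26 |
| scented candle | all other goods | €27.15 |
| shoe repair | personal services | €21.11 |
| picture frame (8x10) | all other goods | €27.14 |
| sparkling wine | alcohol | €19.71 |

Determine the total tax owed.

€27.65

Soccer ball €40.46: sports equipment, under €200.00 → 0% → €0.00
Camping tent (2-person) €206.01: sports equipment, €200.00 or more → 10% → €20.60
Bike helmet €46.38: sports equipment, under €200.00 → 0% → €0.00
Desk lamp €32.26: household furniture → 6.75% → €2.18
Scented candle €27.15: all other goods → 4.5% → €1.22
Shoe repair €21.11: personal services → 4.75% → €1.00
Picture frame (8x10) €27.14: all other goods → 4.5% → €1.22
Sparkling wine €19.71: alcohol → 7.25% → €1.43
Total tax = €20.60 + €2.18 + €1.22 + €1.00 + €1.22 + €1.43 = €27.65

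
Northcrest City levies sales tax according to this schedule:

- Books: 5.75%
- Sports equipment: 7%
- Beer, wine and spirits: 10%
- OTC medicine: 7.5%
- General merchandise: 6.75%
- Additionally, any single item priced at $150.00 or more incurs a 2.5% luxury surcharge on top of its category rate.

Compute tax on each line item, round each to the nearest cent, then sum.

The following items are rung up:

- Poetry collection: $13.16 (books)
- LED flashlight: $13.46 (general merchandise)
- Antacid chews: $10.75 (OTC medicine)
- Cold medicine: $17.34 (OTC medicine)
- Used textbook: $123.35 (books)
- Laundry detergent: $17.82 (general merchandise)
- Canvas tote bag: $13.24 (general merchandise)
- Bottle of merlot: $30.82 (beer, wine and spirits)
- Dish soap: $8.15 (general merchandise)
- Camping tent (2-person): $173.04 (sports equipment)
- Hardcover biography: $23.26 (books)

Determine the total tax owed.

Poetry collection $13.16: books → 5.75% → $0.76
LED flashlight $13.46: general merchandise → 6.75% → $0.91
Antacid chews $10.75: OTC medicine → 7.5% → $0.81
Cold medicine $17.34: OTC medicine → 7.5% → $1.30
Used textbook $123.35: books → 5.75% → $7.09
Laundry detergent $17.82: general merchandise → 6.75% → $1.20
Canvas tote bag $13.24: general merchandise → 6.75% → $0.89
Bottle of merlot $30.82: beer, wine and spirits → 10% → $3.08
Dish soap $8.15: general merchandise → 6.75% → $0.55
Camping tent (2-person) $173.04: sports equipment → 7% + 2.5% surcharge = 9.5% → $16.44
Hardcover biography $23.26: books → 5.75% → $1.34
Total tax = $0.76 + $0.91 + $0.81 + $1.30 + $7.09 + $1.20 + $0.89 + $3.08 + $0.55 + $16.44 + $1.34 = $34.37

$34.37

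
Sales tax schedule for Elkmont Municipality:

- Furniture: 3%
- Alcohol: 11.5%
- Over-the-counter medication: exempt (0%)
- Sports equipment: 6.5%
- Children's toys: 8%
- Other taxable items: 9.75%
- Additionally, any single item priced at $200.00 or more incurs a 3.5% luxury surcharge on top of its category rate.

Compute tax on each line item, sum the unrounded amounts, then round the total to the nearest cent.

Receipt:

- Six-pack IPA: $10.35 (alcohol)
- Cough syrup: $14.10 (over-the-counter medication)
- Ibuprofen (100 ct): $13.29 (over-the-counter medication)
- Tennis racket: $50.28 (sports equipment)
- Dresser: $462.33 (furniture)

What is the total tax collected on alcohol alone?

Six-pack IPA $10.35: alcohol → 11.5% → $1.19025
Tax on alcohol: unrounded sum = $1.19025 → $1.19

$1.19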